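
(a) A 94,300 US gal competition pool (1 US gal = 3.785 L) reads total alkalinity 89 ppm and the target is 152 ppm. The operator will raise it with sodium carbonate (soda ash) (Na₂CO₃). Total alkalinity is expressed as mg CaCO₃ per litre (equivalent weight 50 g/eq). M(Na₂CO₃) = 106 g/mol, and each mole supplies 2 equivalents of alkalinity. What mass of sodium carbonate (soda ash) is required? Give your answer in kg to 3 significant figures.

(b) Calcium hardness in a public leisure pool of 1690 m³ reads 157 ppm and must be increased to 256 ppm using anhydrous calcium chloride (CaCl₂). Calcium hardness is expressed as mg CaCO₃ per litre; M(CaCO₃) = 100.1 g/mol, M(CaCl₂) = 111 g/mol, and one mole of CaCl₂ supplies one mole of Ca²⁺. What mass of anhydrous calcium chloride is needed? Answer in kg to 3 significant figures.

(a) Volume: 94,300 US gal × 3.785 L/gal = 356,926 L.
(a) Alkalinity to add: (152 − 89) = 63 mg/L as CaCO₃ × 356,926 L = 22,490 g as CaCO₃.
(a) Equivalents: 22,490 g ÷ 50 g/eq = 449.7 eq.
(a) Each mole of Na₂CO₃ supplies 2 eq, so 449.7 / 2 = 224.9 mol.
(a) Mass: 224.9 mol × 106 g/mol = 23,840 g.

(b) Volume: 1690 m³ = 1,690,000 L.
(b) Hardness to add: (256 − 157) = 99 mg/L as CaCO₃ × 1,690,000 L = 167,300 g as CaCO₃.
(b) Moles of Ca²⁺ (1 mol Ca²⁺ ≡ 1 mol CaCO₃): 167,300 / 100.1 g/mol = 1671 mol.
(b) Mass of CaCl₂: 1671 × 111 = 185,500 g.

(a) 23.8 kg; (b) 186 kg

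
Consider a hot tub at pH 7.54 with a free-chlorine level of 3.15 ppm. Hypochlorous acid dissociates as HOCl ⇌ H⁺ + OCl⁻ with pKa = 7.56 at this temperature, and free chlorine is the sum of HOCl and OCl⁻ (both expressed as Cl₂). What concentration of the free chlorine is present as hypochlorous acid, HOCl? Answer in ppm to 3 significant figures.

1.61 ppm

[OCl⁻]/[HOCl] = 10^(pH − pKa) = 10^(7.54 − 7.56) = 10^-0.02 = 0.955.
Fraction as HOCl = 1 / (1 + 0.955) = 0.5115.
HOCl = 0.5115 × 3.15 ppm = 1.611 ppm.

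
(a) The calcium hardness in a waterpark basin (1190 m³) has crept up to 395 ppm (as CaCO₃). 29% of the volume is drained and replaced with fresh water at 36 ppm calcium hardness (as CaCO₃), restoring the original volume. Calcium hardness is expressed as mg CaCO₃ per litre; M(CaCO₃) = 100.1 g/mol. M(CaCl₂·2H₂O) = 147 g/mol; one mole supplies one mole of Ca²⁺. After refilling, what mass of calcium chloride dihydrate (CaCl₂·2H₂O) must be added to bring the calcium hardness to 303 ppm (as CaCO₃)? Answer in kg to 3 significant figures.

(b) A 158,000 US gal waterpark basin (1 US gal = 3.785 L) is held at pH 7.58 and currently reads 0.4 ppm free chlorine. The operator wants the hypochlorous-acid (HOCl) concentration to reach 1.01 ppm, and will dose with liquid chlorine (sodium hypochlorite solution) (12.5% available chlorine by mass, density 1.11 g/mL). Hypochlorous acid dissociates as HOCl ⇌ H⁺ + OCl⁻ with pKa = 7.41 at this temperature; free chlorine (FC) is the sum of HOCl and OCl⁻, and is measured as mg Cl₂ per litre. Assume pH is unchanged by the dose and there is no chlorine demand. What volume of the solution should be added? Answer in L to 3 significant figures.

(a) Volume: 1190 m³ = 1,190,000 L.
(a) After draining 29% and refilling: 395 × 0.71 + 36 × 0.29 = 290.89 ppm.
(a) Deficit to target: 303 − 290.89 = 12.11 mg/L.
(a) As CaCO₃: 12.11 mg/L × 1,190,000 L = 14,410 g; ÷ 100.1 = 144 mol Ca²⁺.
(a) Mass: 144 × 147 = 21,160 g.

(b) Volume: 158,000 US gal × 3.785 L/gal = 598,030 L.
(b) [OCl⁻]/[HOCl] = 10^(pH − pKa) = 10^(7.58 − 7.41) = 1.479; fraction as HOCl = 1/(1 + 1.479) = 0.4034.
(b) Free chlorine required for 1.01 ppm HOCl: 1.01 / 0.4034 = 2.504 ppm.
(b) FC to add: 2.504 − 0.4 = 2.104 mg/L as Cl₂.
(b) Cl₂ equivalent: 2.104 mg/L × 598,030 L = 1258 g.
(b) Product at 12.5% available Cl: 1258 / 0.125 = 10,070 g.
(b) Volume: 10,070 g ÷ 1.11 g/mL = 9068 mL.

(a) 21.2 kg; (b) 9.07 L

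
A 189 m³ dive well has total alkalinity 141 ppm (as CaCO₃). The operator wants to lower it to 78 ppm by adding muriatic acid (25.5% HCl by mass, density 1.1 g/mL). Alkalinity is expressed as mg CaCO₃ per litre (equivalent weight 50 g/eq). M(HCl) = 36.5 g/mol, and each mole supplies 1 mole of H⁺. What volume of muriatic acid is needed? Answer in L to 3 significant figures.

Volume: 189 m³ = 189,000 L.
Alkalinity to neutralize: (141 − 78) = 63 mg/L as CaCO₃ × 189,000 L = 11,910 g as CaCO₃.
Equivalents of H⁺ required: 11,910 ÷ 50 g/eq = 238.1 eq = 238.1 mol HCl.
Mass of HCl: 238.1 × 36.5 = 8692 g.
Mass of 25.5% solution: 8692 / 0.255 = 34,090 g.
Volume: 34,090 g ÷ 1.1 g/mL = 30,990 mL.

31.0 L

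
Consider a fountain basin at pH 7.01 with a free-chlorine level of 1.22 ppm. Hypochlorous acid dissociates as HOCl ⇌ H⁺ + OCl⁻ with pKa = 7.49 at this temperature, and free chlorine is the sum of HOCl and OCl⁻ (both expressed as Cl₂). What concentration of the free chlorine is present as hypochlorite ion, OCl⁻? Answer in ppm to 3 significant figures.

0.303 ppm

[OCl⁻]/[HOCl] = 10^(pH − pKa) = 10^(7.01 − 7.49) = 10^-0.48 = 0.3311.
Fraction as HOCl = 1 / (1 + 0.3311) = 0.7512.
OCl⁻ = (1 − 0.7512) × 1.22 ppm = 0.3035 ppm.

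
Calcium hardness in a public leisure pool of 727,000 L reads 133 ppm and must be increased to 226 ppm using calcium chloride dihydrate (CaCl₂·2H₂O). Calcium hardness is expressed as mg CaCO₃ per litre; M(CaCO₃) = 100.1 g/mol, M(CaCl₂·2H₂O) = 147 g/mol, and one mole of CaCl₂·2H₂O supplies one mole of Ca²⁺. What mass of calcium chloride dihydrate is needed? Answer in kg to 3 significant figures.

Hardness to add: (226 − 133) = 93 mg/L as CaCO₃ × 727,000 L = 67,610 g as CaCO₃.
Moles of Ca²⁺ (1 mol Ca²⁺ ≡ 1 mol CaCO₃): 67,610 / 100.1 g/mol = 675.4 mol.
Mass of CaCl₂·2H₂O: 675.4 × 147 = 99,290 g.

99.3 kg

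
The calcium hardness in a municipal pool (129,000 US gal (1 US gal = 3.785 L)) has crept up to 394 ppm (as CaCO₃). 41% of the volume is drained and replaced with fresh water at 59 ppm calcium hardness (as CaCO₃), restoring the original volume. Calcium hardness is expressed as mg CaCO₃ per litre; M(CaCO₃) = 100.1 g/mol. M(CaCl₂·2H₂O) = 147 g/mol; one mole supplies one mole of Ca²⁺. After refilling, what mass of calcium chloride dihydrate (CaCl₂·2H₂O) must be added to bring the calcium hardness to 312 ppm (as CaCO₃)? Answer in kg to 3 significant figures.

Volume: 129,000 US gal × 3.785 L/gal = 488,265 L.
After draining 41% and refilling: 394 × 0.59 + 59 × 0.41 = 256.65 ppm.
Deficit to target: 312 − 256.65 = 55.35 mg/L.
As CaCO₃: 55.35 mg/L × 488,265 L = 27,030 g; ÷ 100.1 = 270 mol Ca²⁺.
Mass: 270 × 147 = 39,690 g.

39.7 kg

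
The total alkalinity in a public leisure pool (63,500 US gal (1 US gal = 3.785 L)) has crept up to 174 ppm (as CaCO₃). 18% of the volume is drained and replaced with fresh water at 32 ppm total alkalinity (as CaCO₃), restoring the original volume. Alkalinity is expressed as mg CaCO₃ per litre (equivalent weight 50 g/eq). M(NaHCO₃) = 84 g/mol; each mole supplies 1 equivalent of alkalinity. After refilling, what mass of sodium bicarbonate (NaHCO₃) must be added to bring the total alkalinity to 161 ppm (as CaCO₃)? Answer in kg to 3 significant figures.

5.07 kg

Volume: 63,500 US gal × 3.785 L/gal = 240,348 L.
After draining 18% and refilling: 174 × 0.82 + 32 × 0.18 = 148.44 ppm.
Deficit to target: 161 − 148.44 = 12.56 mg/L.
As CaCO₃: 12.56 mg/L × 240,348 L = 3019 g; ÷ 50 g/eq ÷ 1 = 60.38 mol NaHCO₃.
Mass: 60.38 × 84 = 5072 g.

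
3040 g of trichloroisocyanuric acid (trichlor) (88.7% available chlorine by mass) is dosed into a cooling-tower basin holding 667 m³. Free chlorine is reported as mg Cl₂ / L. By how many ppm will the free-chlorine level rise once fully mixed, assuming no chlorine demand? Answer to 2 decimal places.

Volume: 667 m³ = 667,000 L.
Available chlorine delivered: 3040 g × 0.887 = 2696 g as Cl₂.
Concentration rise: 2696 g / 667,000 L = 4.043 mg/L = 4.04 ppm.

4.04 ppm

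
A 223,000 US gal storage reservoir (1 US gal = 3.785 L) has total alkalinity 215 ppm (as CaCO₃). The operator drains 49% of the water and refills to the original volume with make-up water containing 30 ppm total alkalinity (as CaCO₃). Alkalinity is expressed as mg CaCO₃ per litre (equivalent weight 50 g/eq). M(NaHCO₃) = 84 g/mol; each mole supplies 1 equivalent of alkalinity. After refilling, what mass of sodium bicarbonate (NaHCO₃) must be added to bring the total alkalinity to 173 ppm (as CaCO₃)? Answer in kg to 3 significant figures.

69.0 kg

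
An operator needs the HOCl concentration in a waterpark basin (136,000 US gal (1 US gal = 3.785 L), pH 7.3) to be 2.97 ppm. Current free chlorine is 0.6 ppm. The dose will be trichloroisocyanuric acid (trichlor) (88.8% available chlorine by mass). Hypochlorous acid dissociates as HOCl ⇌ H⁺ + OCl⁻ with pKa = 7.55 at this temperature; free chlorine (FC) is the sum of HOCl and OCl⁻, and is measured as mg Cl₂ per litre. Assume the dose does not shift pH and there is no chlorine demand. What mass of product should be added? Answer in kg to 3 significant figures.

2.34 kg

Volume: 136,000 US gal × 3.785 L/gal = 514,760 L.
[OCl⁻]/[HOCl] = 10^(pH − pKa) = 10^(7.3 − 7.55) = 0.5623; fraction as HOCl = 1/(1 + 0.5623) = 0.6401.
Free chlorine required for 2.97 ppm HOCl: 2.97 / 0.6401 = 4.64 ppm.
FC to add: 4.64 − 0.6 = 4.04 mg/L as Cl₂.
Cl₂ equivalent: 4.04 mg/L × 514,760 L = 2080 g.
Product at 88.8% available Cl: 2080 / 0.888 = 2342 g.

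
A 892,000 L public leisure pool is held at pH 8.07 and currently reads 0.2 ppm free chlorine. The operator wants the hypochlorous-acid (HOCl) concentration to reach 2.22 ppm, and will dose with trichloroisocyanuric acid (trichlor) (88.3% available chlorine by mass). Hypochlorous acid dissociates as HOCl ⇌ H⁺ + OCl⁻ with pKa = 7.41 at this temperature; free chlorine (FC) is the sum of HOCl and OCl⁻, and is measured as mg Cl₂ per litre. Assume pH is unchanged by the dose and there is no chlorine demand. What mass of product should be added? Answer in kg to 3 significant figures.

[OCl⁻]/[HOCl] = 10^(pH − pKa) = 10^(8.07 − 7.41) = 4.571; fraction as HOCl = 1/(1 + 4.571) = 0.1795.
Free chlorine required for 2.22 ppm HOCl: 2.22 / 0.1795 = 12.37 ppm.
FC to add: 12.37 − 0.2 = 12.17 mg/L as Cl₂.
Cl₂ equivalent: 12.17 mg/L × 892,000 L = 10,850 g.
Product at 88.3% available Cl: 10,850 / 0.883 = 12,290 g.

12.3 kg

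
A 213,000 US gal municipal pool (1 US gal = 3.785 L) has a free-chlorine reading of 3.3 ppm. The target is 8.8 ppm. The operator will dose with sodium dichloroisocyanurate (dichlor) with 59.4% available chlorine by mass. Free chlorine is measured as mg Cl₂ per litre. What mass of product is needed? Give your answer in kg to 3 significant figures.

7.46 kg

Volume: 213,000 US gal × 3.785 L/gal = 806,205 L.
Chlorine deficit: 8.8 − 3.3 = 5.5 ppm = 5.5 mg/L as Cl₂.
Cl₂ equivalent needed: 5.5 mg/L × 806,205 L = 4,434,000 mg = 4434 g.
Product at 59.4% available chlorine: 4434 / 0.594 = 7465 g.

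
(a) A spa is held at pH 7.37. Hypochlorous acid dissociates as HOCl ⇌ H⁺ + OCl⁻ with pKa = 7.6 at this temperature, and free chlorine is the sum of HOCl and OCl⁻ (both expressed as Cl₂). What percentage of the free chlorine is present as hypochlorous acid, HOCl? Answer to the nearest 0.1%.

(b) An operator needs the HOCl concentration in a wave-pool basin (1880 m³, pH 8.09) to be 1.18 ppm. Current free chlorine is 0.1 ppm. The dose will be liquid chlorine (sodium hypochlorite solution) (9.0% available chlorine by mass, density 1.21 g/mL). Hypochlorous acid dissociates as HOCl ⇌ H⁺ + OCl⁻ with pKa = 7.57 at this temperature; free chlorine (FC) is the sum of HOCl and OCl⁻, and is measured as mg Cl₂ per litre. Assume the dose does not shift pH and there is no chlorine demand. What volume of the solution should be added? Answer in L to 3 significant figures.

(a) 62.9%; (b) 86.1 L

(a) [OCl⁻]/[HOCl] = 10^(pH − pKa) = 10^(7.37 − 7.6) = 10^-0.23 = 0.5888.
(a) Fraction as HOCl = 1 / (1 + 0.5888) = 0.6294.

(b) Volume: 1880 m³ = 1,880,000 L.
(b) [OCl⁻]/[HOCl] = 10^(pH − pKa) = 10^(8.09 − 7.57) = 3.311; fraction as HOCl = 1/(1 + 3.311) = 0.2319.
(b) Free chlorine required for 1.18 ppm HOCl: 1.18 / 0.2319 = 5.087 ppm.
(b) FC to add: 5.087 − 0.1 = 4.987 mg/L as Cl₂.
(b) Cl₂ equivalent: 4.987 mg/L × 1,880,000 L = 9376 g.
(b) Product at 9.0% available Cl: 9376 / 0.09 = 104,200 g.
(b) Volume: 104,200 g ÷ 1.21 g/mL = 86,100 mL.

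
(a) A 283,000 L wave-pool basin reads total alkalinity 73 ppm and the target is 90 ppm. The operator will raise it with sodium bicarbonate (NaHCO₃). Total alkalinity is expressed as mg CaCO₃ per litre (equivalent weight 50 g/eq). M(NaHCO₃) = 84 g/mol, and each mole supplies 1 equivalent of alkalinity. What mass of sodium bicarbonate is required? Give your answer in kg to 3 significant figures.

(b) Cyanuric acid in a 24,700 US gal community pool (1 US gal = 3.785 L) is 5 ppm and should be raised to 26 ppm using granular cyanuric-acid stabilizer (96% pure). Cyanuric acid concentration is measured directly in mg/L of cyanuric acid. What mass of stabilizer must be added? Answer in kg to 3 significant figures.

(a) Alkalinity to add: (90 − 73) = 17 mg/L as CaCO₃ × 283,000 L = 4811 g as CaCO₃.
(a) Equivalents: 4811 g ÷ 50 g/eq = 96.22 eq.
(a) NaHCO₃ supplies 1 eq per mole → 96.22 mol.
(a) Mass: 96.22 mol × 84 g/mol = 8082 g.

(b) Volume: 24,700 US gal × 3.785 L/gal = 93,490 L.
(b) CYA to add: (26 − 5) = 21 mg/L × 93,490 L = 1963 g cyanuric acid.
(b) At 96% purity: 1963 / 0.96 = 2045 g product.

(a) 8.08 kg; (b) 2.05 kg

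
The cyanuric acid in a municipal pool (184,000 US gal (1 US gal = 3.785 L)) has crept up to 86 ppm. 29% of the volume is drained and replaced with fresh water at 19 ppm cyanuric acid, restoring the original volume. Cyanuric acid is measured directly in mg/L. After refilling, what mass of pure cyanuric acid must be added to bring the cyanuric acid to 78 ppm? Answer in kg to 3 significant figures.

Volume: 184,000 US gal × 3.785 L/gal = 696,440 L.
After draining 29% and refilling: 86 × 0.71 + 19 × 0.29 = 66.57 ppm.
Deficit to target: 78 − 66.57 = 11.43 mg/L.
Mass: 11.43 mg/L × 696,440 L = 7960 g cyanuric acid.

7.96 kg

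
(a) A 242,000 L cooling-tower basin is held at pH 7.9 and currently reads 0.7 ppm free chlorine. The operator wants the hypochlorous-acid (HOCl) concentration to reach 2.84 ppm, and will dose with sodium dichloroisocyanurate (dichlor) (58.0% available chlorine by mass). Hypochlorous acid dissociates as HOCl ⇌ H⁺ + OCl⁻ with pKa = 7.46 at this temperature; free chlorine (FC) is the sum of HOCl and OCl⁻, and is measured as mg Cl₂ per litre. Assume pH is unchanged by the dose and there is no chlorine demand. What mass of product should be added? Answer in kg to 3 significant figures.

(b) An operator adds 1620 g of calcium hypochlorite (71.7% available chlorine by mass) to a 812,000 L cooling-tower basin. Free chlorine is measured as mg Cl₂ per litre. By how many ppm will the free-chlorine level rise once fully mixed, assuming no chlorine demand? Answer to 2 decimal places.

(a) 4.16 kg; (b) 1.43 ppm

(a) [OCl⁻]/[HOCl] = 10^(pH − pKa) = 10^(7.9 − 7.46) = 2.754; fraction as HOCl = 1/(1 + 2.754) = 0.2664.
(a) Free chlorine required for 2.84 ppm HOCl: 2.84 / 0.2664 = 10.66 ppm.
(a) FC to add: 10.66 − 0.7 = 9.962 mg/L as Cl₂.
(a) Cl₂ equivalent: 9.962 mg/L × 242,000 L = 2411 g.
(a) Product at 58.0% available Cl: 2411 / 0.58 = 4157 g.

(b) Available chlorine delivered: 1620 g × 0.717 = 1162 g as Cl₂.
(b) Concentration rise: 1162 g / 812,000 L = 1.43 mg/L = 1.43 ppm.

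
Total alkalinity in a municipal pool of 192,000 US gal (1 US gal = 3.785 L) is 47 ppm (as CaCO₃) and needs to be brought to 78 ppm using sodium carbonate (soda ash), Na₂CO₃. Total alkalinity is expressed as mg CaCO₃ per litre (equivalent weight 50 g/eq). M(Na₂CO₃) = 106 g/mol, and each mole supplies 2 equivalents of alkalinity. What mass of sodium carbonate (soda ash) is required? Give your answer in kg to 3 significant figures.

23.9 kg

Volume: 192,000 US gal × 3.785 L/gal = 726,720 L.
Alkalinity to add: (78 − 47) = 31 mg/L as CaCO₃ × 726,720 L = 22,530 g as CaCO₃.
Equivalents: 22,530 g ÷ 50 g/eq = 450.6 eq.
Each mole of Na₂CO₃ supplies 2 eq, so 450.6 / 2 = 225.3 mol.
Mass: 225.3 mol × 106 g/mol = 23,880 g.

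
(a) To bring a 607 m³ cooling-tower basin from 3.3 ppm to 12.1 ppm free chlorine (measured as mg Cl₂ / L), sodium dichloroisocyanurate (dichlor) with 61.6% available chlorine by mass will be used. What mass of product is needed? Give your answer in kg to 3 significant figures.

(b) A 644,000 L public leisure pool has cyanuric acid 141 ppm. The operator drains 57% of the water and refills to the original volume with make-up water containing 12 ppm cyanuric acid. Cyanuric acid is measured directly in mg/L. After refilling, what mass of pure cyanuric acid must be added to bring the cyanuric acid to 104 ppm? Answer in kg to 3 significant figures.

(a) 8.67 kg; (b) 23.5 kg

(a) Volume: 607 m³ = 607,000 L.
(a) Chlorine deficit: 12.1 − 3.3 = 8.8 ppm = 8.8 mg/L as Cl₂.
(a) Cl₂ equivalent needed: 8.8 mg/L × 607,000 L = 5,342,000 mg = 5342 g.
(a) Product at 61.6% available chlorine: 5342 / 0.616 = 8671 g.

(b) After draining 57% and refilling: 141 × 0.43 + 12 × 0.57 = 67.47 ppm.
(b) Deficit to target: 104 − 67.47 = 36.53 mg/L.
(b) Mass: 36.53 mg/L × 644,000 L = 23,530 g cyanuric acid.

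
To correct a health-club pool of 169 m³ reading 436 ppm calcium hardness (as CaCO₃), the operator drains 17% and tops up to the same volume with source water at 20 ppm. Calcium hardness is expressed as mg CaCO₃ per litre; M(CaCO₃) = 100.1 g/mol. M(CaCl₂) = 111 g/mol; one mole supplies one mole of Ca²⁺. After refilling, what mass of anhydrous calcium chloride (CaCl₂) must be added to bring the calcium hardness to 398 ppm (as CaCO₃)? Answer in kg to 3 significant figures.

Volume: 169 m³ = 169,000 L.
After draining 17% and refilling: 436 × 0.83 + 20 × 0.17 = 365.28 ppm.
Deficit to target: 398 − 365.28 = 32.72 mg/L.
As CaCO₃: 32.72 mg/L × 169,000 L = 5530 g; ÷ 100.1 = 55.24 mol Ca²⁺.
Mass: 55.24 × 111 = 6132 g.

6.13 kg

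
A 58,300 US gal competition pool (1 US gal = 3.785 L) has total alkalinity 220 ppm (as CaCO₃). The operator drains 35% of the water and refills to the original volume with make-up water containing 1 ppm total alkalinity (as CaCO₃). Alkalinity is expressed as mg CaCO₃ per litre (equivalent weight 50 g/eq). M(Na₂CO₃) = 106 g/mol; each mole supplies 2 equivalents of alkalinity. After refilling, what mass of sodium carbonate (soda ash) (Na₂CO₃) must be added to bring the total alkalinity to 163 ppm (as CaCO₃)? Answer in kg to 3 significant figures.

4.60 kg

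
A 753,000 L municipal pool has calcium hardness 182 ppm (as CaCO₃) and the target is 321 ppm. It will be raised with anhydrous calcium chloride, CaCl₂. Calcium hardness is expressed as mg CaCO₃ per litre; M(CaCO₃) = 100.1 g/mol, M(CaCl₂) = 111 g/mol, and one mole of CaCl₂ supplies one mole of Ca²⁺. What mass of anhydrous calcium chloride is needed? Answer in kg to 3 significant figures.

Hardness to add: (321 − 182) = 139 mg/L as CaCO₃ × 753,000 L = 104,700 g as CaCO₃.
Moles of Ca²⁺ (1 mol Ca²⁺ ≡ 1 mol CaCO₃): 104,700 / 100.1 g/mol = 1046 mol.
Mass of CaCl₂: 1046 × 111 = 116,100 g.

116 kg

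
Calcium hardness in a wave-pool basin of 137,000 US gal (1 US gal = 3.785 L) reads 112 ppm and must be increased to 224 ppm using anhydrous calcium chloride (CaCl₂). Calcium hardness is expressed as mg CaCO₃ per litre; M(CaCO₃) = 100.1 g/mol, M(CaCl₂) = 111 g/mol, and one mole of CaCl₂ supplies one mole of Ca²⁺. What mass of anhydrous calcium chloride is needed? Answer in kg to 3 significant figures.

Volume: 137,000 US gal × 3.785 L/gal = 518,545 L.
Hardness to add: (224 − 112) = 112 mg/L as CaCO₃ × 518,545 L = 58,080 g as CaCO₃.
Moles of Ca²⁺ (1 mol Ca²⁺ ≡ 1 mol CaCO₃): 58,080 / 100.1 g/mol = 580.2 mol.
Mass of CaCl₂: 580.2 × 111 = 64,400 g.

64.4 kg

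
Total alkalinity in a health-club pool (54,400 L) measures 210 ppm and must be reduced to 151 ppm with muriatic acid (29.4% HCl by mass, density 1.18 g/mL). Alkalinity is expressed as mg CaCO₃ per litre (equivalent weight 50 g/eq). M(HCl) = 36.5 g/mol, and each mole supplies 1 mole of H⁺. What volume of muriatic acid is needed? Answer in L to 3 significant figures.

Alkalinity to neutralize: (210 − 151) = 59 mg/L as CaCO₃ × 54,400 L = 3210 g as CaCO₃.
Equivalents of H⁺ required: 3210 ÷ 50 g/eq = 64.19 eq = 64.19 mol HCl.
Mass of HCl: 64.19 × 36.5 = 2343 g.
Mass of 29.4% solution: 2343 / 0.294 = 7969 g.
Volume: 7969 g ÷ 1.18 g/mL = 6754 mL.

6.75 L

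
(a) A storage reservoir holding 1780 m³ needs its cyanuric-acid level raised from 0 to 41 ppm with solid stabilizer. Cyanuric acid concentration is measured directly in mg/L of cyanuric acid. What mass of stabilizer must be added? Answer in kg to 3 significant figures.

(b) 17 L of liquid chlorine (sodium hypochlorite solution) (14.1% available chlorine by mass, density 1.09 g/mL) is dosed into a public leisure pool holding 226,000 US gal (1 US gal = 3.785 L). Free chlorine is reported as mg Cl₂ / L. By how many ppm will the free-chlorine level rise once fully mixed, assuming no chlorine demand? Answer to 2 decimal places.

(a) 73.0 kg; (b) 3.05 ppm

(a) Volume: 1780 m³ = 1,780,000 L.
(a) CYA to add: (41 − 0) = 41 mg/L × 1,780,000 L = 72,980 g cyanuric acid.

(b) Volume: 226,000 US gal × 3.785 L/gal = 855,410 L.
(b) Mass of solution: 17 L × 1000 mL/L × 1.09 g/mL = 18,530 g.
(b) Available chlorine delivered: 18,530 g × 0.141 = 2613 g as Cl₂.
(b) Concentration rise: 2613 g / 855,410 L = 3.054 mg/L = 3.05 ppm.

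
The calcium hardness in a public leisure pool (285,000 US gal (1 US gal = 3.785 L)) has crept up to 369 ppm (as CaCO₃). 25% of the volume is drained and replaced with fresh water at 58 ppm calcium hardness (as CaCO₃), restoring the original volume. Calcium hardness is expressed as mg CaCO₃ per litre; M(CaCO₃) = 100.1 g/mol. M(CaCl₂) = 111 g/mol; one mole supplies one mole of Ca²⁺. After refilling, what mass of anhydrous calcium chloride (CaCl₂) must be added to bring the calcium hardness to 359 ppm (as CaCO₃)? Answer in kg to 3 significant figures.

81.0 kg

Volume: 285,000 US gal × 3.785 L/gal = 1,078,725 L.
After draining 25% and refilling: 369 × 0.75 + 58 × 0.25 = 291.25 ppm.
Deficit to target: 359 − 291.25 = 67.75 mg/L.
As CaCO₃: 67.75 mg/L × 1,078,725 L = 73,080 g; ÷ 100.1 = 730.1 mol Ca²⁺.
Mass: 730.1 × 111 = 81,040 g.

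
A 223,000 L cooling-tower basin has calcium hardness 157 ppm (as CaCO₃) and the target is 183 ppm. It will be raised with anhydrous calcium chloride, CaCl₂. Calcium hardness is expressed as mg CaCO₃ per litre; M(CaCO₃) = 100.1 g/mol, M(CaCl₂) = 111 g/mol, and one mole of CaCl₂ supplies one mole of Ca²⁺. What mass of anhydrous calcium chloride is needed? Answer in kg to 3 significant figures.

Hardness to add: (183 − 157) = 26 mg/L as CaCO₃ × 223,000 L = 5798 g as CaCO₃.
Moles of Ca²⁺ (1 mol Ca²⁺ ≡ 1 mol CaCO₃): 5798 / 100.1 g/mol = 57.92 mol.
Mass of CaCl₂: 57.92 × 111 = 6429 g.

6.43 kg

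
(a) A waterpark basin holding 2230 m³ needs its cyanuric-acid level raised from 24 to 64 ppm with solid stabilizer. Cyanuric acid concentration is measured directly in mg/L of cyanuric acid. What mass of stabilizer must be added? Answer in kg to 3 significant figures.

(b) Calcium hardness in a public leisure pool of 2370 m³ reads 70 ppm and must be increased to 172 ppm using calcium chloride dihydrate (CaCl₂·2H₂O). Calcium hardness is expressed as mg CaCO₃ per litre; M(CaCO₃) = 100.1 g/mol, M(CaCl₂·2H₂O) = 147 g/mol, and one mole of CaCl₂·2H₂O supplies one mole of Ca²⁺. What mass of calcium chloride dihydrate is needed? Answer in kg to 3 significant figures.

(a) Volume: 2230 m³ = 2,230,000 L.
(a) CYA to add: (64 − 24) = 40 mg/L × 2,230,000 L = 89,200 g cyanuric acid.

(b) Volume: 2370 m³ = 2,370,000 L.
(b) Hardness to add: (172 − 70) = 102 mg/L as CaCO₃ × 2,370,000 L = 241,700 g as CaCO₃.
(b) Moles of Ca²⁺ (1 mol Ca²⁺ ≡ 1 mol CaCO₃): 241,700 / 100.1 g/mol = 2415 mol.
(b) Mass of CaCl₂·2H₂O: 2415 × 147 = 355,000 g.

(a) 89.2 kg; (b) 355 kg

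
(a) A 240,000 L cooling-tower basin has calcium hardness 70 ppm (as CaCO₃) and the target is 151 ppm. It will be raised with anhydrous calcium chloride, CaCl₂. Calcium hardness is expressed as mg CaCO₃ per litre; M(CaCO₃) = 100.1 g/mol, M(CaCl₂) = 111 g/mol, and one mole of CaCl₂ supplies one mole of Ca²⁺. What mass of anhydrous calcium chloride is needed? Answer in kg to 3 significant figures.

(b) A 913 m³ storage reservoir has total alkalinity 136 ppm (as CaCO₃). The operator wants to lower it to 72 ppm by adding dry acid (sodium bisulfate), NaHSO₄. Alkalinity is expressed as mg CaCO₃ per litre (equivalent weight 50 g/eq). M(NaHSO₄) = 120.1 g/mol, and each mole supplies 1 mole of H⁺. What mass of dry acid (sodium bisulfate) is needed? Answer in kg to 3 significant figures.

(a) Hardness to add: (151 − 70) = 81 mg/L as CaCO₃ × 240,000 L = 19,440 g as CaCO₃.
(a) Moles of Ca²⁺ (1 mol Ca²⁺ ≡ 1 mol CaCO₃): 19,440 / 100.1 g/mol = 194.2 mol.
(a) Mass of CaCl₂: 194.2 × 111 = 21,560 g.

(b) Volume: 913 m³ = 913,000 L.
(b) Alkalinity to neutralize: (136 − 72) = 64 mg/L as CaCO₃ × 913,000 L = 58,430 g as CaCO₃.
(b) Equivalents of H⁺ required: 58,430 ÷ 50 g/eq = 1169 eq = 1169 mol NaHSO₄.
(b) Mass of NaHSO₄: 1169 × 120.1 = 140,400 g.

(a) 21.6 kg; (b) 140 kg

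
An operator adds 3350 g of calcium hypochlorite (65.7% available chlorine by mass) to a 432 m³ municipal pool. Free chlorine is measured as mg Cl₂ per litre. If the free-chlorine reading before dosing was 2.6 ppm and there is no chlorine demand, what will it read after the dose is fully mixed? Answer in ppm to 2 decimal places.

7.69 ppm

Volume: 432 m³ = 432,000 L.
Available chlorine delivered: 3350 g × 0.657 = 2201 g as Cl₂.
Concentration rise: 2201 g / 432,000 L = 5.095 mg/L = 5.09 ppm.
Final FC: 2.6 + 5.09 = 7.69 ppm.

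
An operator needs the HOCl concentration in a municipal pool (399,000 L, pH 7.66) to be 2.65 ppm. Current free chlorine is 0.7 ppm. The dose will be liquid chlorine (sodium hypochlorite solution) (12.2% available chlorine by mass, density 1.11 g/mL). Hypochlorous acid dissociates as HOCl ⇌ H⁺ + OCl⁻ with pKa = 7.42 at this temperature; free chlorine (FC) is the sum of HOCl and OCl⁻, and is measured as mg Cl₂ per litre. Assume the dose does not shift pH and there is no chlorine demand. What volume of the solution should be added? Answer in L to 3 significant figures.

19.3 L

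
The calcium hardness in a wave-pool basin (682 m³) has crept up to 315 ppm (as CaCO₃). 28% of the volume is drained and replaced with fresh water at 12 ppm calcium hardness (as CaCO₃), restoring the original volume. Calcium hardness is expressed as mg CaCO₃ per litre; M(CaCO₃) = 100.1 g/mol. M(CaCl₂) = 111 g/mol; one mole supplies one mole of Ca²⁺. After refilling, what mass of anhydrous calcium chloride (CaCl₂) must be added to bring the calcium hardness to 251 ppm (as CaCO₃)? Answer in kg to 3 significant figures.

15.8 kg

Volume: 682 m³ = 682,000 L.
After draining 28% and refilling: 315 × 0.72 + 12 × 0.28 = 230.16 ppm.
Deficit to target: 251 − 230.16 = 20.84 mg/L.
As CaCO₃: 20.84 mg/L × 682,000 L = 14,210 g; ÷ 100.1 = 142 mol Ca²⁺.
Mass: 142 × 111 = 15,760 g.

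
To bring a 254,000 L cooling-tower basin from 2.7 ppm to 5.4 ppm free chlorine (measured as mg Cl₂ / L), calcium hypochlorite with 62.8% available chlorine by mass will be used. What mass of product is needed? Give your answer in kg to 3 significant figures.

Chlorine deficit: 5.4 − 2.7 = 2.7 ppm = 2.7 mg/L as Cl₂.
Cl₂ equivalent needed: 2.7 mg/L × 254,000 L = 685,800 mg = 685.8 g.
Product at 62.8% available chlorine: 685.8 / 0.628 = 1092 g.

1.09 kg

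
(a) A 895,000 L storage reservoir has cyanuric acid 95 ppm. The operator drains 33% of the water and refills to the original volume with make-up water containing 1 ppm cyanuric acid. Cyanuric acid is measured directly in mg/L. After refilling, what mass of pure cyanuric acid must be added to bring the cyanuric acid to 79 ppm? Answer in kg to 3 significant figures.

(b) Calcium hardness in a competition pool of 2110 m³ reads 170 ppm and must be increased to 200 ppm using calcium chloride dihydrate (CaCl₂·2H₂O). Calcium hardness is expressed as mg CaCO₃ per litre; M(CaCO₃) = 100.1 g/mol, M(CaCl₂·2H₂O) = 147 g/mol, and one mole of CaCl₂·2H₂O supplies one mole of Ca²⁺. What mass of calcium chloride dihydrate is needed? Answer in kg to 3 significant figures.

(a) After draining 33% and refilling: 95 × 0.67 + 1 × 0.33 = 63.98 ppm.
(a) Deficit to target: 79 − 63.98 = 15.02 mg/L.
(a) Mass: 15.02 mg/L × 895,000 L = 13,440 g cyanuric acid.

(b) Volume: 2110 m³ = 2,110,000 L.
(b) Hardness to add: (200 − 170) = 30 mg/L as CaCO₃ × 2,110,000 L = 63,300 g as CaCO₃.
(b) Moles of Ca²⁺ (1 mol Ca²⁺ ≡ 1 mol CaCO₃): 63,300 / 100.1 g/mol = 632.4 mol.
(b) Mass of CaCl₂·2H₂O: 632.4 × 147 = 92,960 g.

(a) 13.4 kg; (b) 93.0 kg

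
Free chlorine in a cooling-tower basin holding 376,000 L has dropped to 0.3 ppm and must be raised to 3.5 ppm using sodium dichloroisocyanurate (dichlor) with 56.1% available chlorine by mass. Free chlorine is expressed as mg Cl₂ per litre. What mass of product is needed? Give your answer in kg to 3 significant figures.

2.14 kg

Chlorine deficit: 3.5 − 0.3 = 3.2 ppm = 3.2 mg/L as Cl₂.
Cl₂ equivalent needed: 3.2 mg/L × 376,000 L = 1,203,000 mg = 1203 g.
Product at 56.1% available chlorine: 1203 / 0.561 = 2145 g.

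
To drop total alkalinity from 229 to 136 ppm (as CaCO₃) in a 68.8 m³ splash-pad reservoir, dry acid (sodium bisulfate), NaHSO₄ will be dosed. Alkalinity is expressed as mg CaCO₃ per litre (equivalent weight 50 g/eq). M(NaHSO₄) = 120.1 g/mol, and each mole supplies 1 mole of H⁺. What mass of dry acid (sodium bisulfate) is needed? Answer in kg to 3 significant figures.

Volume: 68.8 m³ = 68,800 L.
Alkalinity to neutralize: (229 − 136) = 93 mg/L as CaCO₃ × 68,800 L = 6398 g as CaCO₃.
Equivalents of H⁺ required: 6398 ÷ 50 g/eq = 128 eq = 128 mol NaHSO₄.
Mass of NaHSO₄: 128 × 120.1 = 15,370 g.

15.4 kg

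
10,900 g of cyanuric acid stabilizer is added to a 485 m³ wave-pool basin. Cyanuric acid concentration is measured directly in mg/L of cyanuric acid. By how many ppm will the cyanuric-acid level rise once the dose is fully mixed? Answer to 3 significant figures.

22.5 ppm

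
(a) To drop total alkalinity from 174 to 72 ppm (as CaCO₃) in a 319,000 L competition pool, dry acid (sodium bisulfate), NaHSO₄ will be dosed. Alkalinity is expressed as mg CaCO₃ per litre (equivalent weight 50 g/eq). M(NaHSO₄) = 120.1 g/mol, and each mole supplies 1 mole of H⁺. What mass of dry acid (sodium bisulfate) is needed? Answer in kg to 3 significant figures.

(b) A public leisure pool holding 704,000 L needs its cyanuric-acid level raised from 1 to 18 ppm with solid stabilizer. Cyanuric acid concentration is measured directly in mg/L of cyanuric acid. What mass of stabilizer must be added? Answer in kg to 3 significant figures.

(a) 78.2 kg; (b) 12.0 kg

(a) Alkalinity to neutralize: (174 − 72) = 102 mg/L as CaCO₃ × 319,000 L = 32,540 g as CaCO₃.
(a) Equivalents of H⁺ required: 32,540 ÷ 50 g/eq = 650.8 eq = 650.8 mol NaHSO₄.
(a) Mass of NaHSO₄: 650.8 × 120.1 = 78,160 g.

(b) CYA to add: (18 − 1) = 17 mg/L × 704,000 L = 11,970 g cyanuric acid.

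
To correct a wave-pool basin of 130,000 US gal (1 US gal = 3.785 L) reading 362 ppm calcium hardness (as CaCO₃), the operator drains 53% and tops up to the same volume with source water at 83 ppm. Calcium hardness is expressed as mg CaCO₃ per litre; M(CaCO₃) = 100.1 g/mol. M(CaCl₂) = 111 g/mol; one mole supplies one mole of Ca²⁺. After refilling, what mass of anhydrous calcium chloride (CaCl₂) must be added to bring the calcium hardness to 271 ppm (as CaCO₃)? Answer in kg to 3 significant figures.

31.0 kg

Volume: 130,000 US gal × 3.785 L/gal = 492,050 L.
After draining 53% and refilling: 362 × 0.47 + 83 × 0.53 = 214.13 ppm.
Deficit to target: 271 − 214.13 = 56.87 mg/L.
As CaCO₃: 56.87 mg/L × 492,050 L = 27,980 g; ÷ 100.1 = 279.5 mol Ca²⁺.
Mass: 279.5 × 111 = 31,030 g.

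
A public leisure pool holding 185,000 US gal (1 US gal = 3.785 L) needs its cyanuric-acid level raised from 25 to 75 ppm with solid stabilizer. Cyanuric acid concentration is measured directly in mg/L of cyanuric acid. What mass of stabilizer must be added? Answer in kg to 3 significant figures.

35.0 kg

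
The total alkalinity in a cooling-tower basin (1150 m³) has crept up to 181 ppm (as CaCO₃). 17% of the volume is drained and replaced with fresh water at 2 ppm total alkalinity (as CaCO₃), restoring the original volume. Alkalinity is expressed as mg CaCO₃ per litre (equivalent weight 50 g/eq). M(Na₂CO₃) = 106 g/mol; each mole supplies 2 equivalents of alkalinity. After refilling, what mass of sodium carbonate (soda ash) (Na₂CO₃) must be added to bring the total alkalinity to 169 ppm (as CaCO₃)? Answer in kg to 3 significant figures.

22.5 kg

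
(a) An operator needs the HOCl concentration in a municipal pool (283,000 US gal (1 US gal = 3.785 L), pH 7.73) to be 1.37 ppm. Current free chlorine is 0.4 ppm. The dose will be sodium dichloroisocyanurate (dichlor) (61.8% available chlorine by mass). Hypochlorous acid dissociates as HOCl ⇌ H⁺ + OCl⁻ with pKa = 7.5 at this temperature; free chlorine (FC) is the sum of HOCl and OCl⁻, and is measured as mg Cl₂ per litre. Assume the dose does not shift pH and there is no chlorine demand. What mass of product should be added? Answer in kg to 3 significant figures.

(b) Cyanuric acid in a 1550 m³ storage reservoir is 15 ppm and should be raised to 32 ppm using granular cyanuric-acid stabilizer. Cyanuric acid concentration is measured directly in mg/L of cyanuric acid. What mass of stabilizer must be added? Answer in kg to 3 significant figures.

(a) 5.71 kg; (b) 26.4 kg

(a) Volume: 283,000 US gal × 3.785 L/gal = 1,071,155 L.
(a) [OCl⁻]/[HOCl] = 10^(pH − pKa) = 10^(7.73 − 7.5) = 1.698; fraction as HOCl = 1/(1 + 1.698) = 0.3706.
(a) Free chlorine required for 1.37 ppm HOCl: 1.37 / 0.3706 = 3.697 ppm.
(a) FC to add: 3.697 − 0.4 = 3.297 mg/L as Cl₂.
(a) Cl₂ equivalent: 3.297 mg/L × 1,071,155 L = 3531 g.
(a) Product at 61.8% available Cl: 3531 / 0.618 = 5714 g.

(b) Volume: 1550 m³ = 1,550,000 L.
(b) CYA to add: (32 − 15) = 17 mg/L × 1,550,000 L = 26,350 g cyanuric acid.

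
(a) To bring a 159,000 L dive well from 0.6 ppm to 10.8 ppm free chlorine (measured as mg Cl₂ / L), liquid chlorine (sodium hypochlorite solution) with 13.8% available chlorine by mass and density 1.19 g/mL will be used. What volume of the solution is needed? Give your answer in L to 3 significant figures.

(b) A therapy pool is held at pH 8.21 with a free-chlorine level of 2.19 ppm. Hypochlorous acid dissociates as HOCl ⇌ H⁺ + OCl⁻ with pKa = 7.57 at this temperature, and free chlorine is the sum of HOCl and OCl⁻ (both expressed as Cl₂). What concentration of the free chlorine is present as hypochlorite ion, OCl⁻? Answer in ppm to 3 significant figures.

(a) 9.88 L; (b) 1.78 ppm

(a) Chlorine deficit: 10.8 − 0.6 = 10.2 ppm = 10.2 mg/L as Cl₂.
(a) Cl₂ equivalent needed: 10.2 mg/L × 159,000 L = 1,622,000 mg = 1622 g.
(a) Product at 13.8% available chlorine: 1622 / 0.138 = 11,750 g.
(a) Volume at density 1.19 g/mL: 11,750 g ÷ 1.19 g/mL = 9876 mL.

(b) [OCl⁻]/[HOCl] = 10^(pH − pKa) = 10^(8.21 − 7.57) = 10^0.64 = 4.365.
(b) Fraction as HOCl = 1 / (1 + 4.365) = 0.1864.
(b) OCl⁻ = (1 − 0.1864) × 2.19 ppm = 1.782 ppm.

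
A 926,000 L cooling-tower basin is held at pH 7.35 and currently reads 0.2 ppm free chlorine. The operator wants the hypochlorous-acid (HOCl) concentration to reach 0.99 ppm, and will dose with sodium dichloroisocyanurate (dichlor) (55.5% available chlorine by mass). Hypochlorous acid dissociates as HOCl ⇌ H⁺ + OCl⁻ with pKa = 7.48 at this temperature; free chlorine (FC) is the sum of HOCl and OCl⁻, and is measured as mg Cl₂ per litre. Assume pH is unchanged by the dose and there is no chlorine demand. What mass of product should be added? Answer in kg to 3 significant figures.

[OCl⁻]/[HOCl] = 10^(pH − pKa) = 10^(7.35 − 7.48) = 0.7413; fraction as HOCl = 1/(1 + 0.7413) = 0.5743.
Free chlorine required for 0.99 ppm HOCl: 0.99 / 0.5743 = 1.724 ppm.
FC to add: 1.724 − 0.2 = 1.524 mg/L as Cl₂.
Cl₂ equivalent: 1.524 mg/L × 926,000 L = 1411 g.
Product at 55.5% available Cl: 1411 / 0.555 = 2543 g.

2.54 kg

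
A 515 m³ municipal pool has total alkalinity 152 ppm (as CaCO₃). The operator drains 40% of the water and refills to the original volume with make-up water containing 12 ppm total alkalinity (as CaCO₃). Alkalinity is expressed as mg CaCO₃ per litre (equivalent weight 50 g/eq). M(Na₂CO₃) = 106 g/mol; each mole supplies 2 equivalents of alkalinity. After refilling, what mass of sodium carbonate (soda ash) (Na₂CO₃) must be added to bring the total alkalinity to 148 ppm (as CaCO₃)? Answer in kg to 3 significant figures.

Volume: 515 m³ = 515,000 L.
After draining 40% and refilling: 152 × 0.60 + 12 × 0.40 = 96 ppm.
Deficit to target: 148 − 96 = 52 mg/L.
As CaCO₃: 52 mg/L × 515,000 L = 26,780 g; ÷ 50 g/eq ÷ 2 = 267.8 mol Na₂CO₃.
Mass: 267.8 × 106 = 28,390 g.

28.4 kg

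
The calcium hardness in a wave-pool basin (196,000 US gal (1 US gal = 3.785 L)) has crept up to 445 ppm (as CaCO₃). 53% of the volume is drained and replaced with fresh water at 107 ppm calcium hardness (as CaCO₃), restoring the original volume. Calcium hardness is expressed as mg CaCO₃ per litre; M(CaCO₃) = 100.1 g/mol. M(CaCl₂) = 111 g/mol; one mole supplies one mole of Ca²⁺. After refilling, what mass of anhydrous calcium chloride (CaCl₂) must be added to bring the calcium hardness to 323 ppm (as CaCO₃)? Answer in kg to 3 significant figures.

47.0 kg

Volume: 196,000 US gal × 3.785 L/gal = 741,860 L.
After draining 53% and refilling: 445 × 0.47 + 107 × 0.53 = 265.86 ppm.
Deficit to target: 323 − 265.86 = 57.14 mg/L.
As CaCO₃: 57.14 mg/L × 741,860 L = 42,390 g; ÷ 100.1 = 423.5 mol Ca²⁺.
Mass: 423.5 × 111 = 47,010 g.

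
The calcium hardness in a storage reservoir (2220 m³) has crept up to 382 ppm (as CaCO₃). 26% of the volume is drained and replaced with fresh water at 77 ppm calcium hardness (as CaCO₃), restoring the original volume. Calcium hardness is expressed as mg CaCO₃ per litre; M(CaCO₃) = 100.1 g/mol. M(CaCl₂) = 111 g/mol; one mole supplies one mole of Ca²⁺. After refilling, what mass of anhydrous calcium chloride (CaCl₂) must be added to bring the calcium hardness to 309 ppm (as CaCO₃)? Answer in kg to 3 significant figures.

Volume: 2220 m³ = 2,220,000 L.
After draining 26% and refilling: 382 × 0.74 + 77 × 0.26 = 302.7 ppm.
Deficit to target: 309 − 302.7 = 6.3 mg/L.
As CaCO₃: 6.3 mg/L × 2,220,000 L = 13,990 g; ÷ 100.1 = 139.7 mol Ca²⁺.
Mass: 139.7 × 111 = 15,510 g.

15.5 kg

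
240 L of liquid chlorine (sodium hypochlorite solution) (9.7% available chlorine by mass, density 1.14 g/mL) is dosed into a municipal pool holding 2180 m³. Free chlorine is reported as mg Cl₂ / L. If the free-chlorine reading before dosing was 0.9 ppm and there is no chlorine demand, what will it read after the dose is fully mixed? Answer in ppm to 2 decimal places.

Volume: 2180 m³ = 2,180,000 L.
Mass of solution: 240 L × 1000 mL/L × 1.14 g/mL = 273,600 g.
Available chlorine delivered: 273,600 g × 0.097 = 26,540 g as Cl₂.
Concentration rise: 26,540 g / 2,180,000 L = 12.17 mg/L = 12.17 ppm.
Final FC: 0.9 + 12.17 = 13.07 ppm.

13.07 ppm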